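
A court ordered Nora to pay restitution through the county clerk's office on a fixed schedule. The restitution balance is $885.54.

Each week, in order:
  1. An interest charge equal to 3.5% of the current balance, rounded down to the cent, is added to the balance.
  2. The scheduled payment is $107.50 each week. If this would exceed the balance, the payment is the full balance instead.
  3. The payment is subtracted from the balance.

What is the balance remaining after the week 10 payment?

Week 1: opening $885.54; interest $30.99 → $916.53; payment $107.50; balance $809.03
Week 2: opening $809.03; interest $28.31 → $837.34; payment $107.50; balance $729.84
Week 3: opening $729.84; interest $25.54 → $755.38; payment $107.50; balance $647.88
Week 4: opening $647.88; interest $22.67 → $670.55; payment $107.50; balance $563.05
Week 5: opening $563.05; interest $19.70 → $582.75; payment $107.50; balance $475.25
Week 6: opening $475.25; interest $16.63 → $491.88; payment $107.50; balance $384.38
Week 7: opening $384.38; interest $13.45 → $397.83; payment $107.50; balance $290.33
Week 8: opening $290.33; interest $10.16 → $300.49; payment $107.50; balance $192.99
Week 9: opening $192.99; interest $6.75 → $199.74; payment $107.50; balance $92.24
Week 10: opening $92.24; interest $3.22 → $95.46; payment $95.46; balance $0.00

$0.00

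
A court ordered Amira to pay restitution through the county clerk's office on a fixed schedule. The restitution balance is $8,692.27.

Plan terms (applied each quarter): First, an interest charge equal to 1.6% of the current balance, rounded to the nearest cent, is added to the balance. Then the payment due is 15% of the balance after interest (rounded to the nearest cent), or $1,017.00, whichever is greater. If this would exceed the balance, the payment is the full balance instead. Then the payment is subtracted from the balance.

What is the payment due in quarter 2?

Quarter 1: opening $8,692.27; interest $139.08 → $8,831.35; payment $1,324.70; balance $7,506.65
Quarter 2: opening $7,506.65; interest $120.11 → $7,626.76; payment $1,144.01; balance $6,482.75

$1,144.01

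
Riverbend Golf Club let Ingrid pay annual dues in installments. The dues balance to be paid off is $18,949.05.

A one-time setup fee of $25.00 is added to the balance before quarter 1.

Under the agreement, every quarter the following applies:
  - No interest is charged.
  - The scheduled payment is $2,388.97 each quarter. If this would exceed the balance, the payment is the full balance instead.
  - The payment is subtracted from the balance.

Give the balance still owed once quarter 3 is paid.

$11,807.14

Quarter 1: opening $18,974.05; payment $2,388.97; balance $16,585.08
Quarter 2: opening $16,585.08; payment $2,388.97; balance $14,196.11
Quarter 3: opening $14,196.11; payment $2,388.97; balance $11,807.14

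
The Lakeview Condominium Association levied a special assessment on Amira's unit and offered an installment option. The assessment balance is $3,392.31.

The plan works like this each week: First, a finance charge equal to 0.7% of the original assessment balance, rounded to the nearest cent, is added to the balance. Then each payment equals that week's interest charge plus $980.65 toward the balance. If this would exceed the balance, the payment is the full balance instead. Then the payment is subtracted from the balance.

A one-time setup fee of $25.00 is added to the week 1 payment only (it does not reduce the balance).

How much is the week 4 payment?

$474.11

# | Opening | Interest | Payment | Fee | End bal
1 | $3,392.31 | $23.75 | $1,004.40 | $25.00 | $2,411.66
2 | $2,411.66 | $23.75 | $1,004.40 | — | $1,431.01
3 | $1,431.01 | $23.75 | $1,004.40 | — | $450.36
4 | $450.36 | $23.75 | $474.11 | — | $0.00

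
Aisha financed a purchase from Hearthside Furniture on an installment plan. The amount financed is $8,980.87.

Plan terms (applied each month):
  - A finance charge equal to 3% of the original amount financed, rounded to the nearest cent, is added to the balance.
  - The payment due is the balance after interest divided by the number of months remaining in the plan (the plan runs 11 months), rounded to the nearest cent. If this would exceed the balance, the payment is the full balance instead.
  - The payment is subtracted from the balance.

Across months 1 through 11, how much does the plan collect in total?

Month 1: $8,980.87 +$269.43 interest = $9,250.30; pay $840.94 → $8,409.36
Month 2: $8,409.36 +$269.43 interest = $8,678.79; pay $867.88 → $7,810.91
Month 3: $7,810.91 +$269.43 interest = $8,080.34; pay $897.82 → $7,182.52
Month 4: $7,182.52 +$269.43 interest = $7,451.95; pay $931.49 → $6,520.46
Month 5: $6,520.46 +$269.43 interest = $6,789.89; pay $969.98 → $5,819.91
Month 6: $5,819.91 +$269.43 interest = $6,089.34; pay $1,014.89 → $5,074.45
Month 7: $5,074.45 +$269.43 interest = $5,343.88; pay $1,068.78 → $4,275.10
Month 8: $4,275.10 +$269.43 interest = $4,544.53; pay $1,136.13 → $3,408.40
Month 9: $3,408.40 +$269.43 interest = $3,677.83; pay $1,225.94 → $2,451.89
Month 10: $2,451.89 +$269.43 interest = $2,721.32; pay $1,360.66 → $1,360.66
Month 11: $1,360.66 +$269.43 interest = $1,630.09; pay $1,630.09 → $0.00
Total paid: $11,944.60

$11,944.60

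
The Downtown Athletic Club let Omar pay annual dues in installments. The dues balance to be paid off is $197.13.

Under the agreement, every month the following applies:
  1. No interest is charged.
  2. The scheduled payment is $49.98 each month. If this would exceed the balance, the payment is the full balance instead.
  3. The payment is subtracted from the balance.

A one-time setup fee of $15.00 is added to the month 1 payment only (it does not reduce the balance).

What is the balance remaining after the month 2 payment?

Month 1: $197.13 − $49.98 (+ $15.00 fee) → $147.15
Month 2: $147.15 − $49.98 → $97.17

$97.17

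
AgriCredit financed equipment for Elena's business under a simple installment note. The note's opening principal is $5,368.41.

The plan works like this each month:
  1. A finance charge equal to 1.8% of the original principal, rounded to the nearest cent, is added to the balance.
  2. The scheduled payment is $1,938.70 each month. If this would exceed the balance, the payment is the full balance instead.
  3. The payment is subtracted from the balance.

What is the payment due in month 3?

$1,780.90

# | Opening | Interest | Payment | End bal
1 | $5,368.41 | $96.63 | $1,938.70 | $3,526.34
2 | $3,526.34 | $96.63 | $1,938.70 | $1,684.27
3 | $1,684.27 | $96.63 | $1,780.90 | $0.00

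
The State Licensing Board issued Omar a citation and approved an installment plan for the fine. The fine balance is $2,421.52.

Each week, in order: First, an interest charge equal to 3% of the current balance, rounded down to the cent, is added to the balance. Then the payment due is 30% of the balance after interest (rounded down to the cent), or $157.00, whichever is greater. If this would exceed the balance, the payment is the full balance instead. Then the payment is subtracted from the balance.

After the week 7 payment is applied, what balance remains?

$181.82

Week 1: opening $2,421.52; interest $72.64 → $2,494.16; payment $748.24; balance $1,745.92
Week 2: opening $1,745.92; interest $52.37 → $1,798.29; payment $539.48; balance $1,258.81
Week 3: opening $1,258.81; interest $37.76 → $1,296.57; payment $388.97; balance $907.60
Week 4: opening $907.60; interest $27.22 → $934.82; payment $280.44; balance $654.38
Week 5: opening $654.38; interest $19.63 → $674.01; payment $202.20; balance $471.81
Week 6: opening $471.81; interest $14.15 → $485.96; payment $157.00; balance $328.96
Week 7: opening $328.96; interest $9.86 → $338.82; payment $157.00; balance $181.82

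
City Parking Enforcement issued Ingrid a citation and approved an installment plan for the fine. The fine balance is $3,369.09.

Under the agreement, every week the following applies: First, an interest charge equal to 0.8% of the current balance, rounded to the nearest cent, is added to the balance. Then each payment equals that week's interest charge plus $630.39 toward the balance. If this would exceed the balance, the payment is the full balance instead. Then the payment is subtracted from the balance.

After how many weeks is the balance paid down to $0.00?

6

# | Opening | Interest | Payment | End bal
1 | $3,369.09 | $26.95 | $657.34 | $2,738.70
2 | $2,738.70 | $21.91 | $652.30 | $2,108.31
3 | $2,108.31 | $16.87 | $647.26 | $1,477.92
4 | $1,477.92 | $11.82 | $642.21 | $847.53
5 | $847.53 | $6.78 | $637.17 | $217.14
6 | $217.14 | $1.74 | $218.88 | $0.00
Balance reaches $0.00 in week 6.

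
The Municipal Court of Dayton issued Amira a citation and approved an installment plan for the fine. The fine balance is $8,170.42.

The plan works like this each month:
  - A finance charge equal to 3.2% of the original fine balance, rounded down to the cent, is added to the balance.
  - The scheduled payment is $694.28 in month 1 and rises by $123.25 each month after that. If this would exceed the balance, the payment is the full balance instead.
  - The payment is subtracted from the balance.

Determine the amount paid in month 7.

Month 1: opening $8,170.42; interest $261.45 → $8,431.87; payment $694.28; balance $7,737.59
Month 2: opening $7,737.59; interest $261.45 → $7,999.04; payment $817.53; balance $7,181.51
Month 3: opening $7,181.51; interest $261.45 → $7,442.96; payment $940.78; balance $6,502.18
Month 4: opening $6,502.18; interest $261.45 → $6,763.63; payment $1,064.03; balance $5,699.60
Month 5: opening $5,699.60; interest $261.45 → $5,961.05; payment $1,187.28; balance $4,773.77
Month 6: opening $4,773.77; interest $261.45 → $5,035.22; payment $1,310.53; balance $3,724.69
Month 7: opening $3,724.69; interest $261.45 → $3,986.14; payment $1,433.78; balance $2,552.36

$1,433.78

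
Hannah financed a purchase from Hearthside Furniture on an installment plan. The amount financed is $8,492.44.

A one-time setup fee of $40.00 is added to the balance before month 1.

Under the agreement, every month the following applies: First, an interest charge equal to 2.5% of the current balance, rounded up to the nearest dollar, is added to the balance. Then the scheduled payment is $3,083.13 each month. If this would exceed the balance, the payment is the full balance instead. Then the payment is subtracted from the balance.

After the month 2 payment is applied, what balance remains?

$2,722.18

Month 1: $8,532.44 +$214.00 interest = $8,746.44; pay $3,083.13 → $5,663.31
Month 2: $5,663.31 +$142.00 interest = $5,805.31; pay $3,083.13 → $2,722.18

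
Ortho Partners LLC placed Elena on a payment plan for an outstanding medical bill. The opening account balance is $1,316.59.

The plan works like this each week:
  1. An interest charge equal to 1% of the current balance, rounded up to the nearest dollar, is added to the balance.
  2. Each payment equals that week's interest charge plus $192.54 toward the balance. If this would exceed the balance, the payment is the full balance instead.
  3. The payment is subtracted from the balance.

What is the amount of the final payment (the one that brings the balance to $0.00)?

$163.35

Week 1: opening $1,316.59; interest $14.00 → $1,330.59; payment $206.54; balance $1,124.05
Week 2: opening $1,124.05; interest $12.00 → $1,136.05; payment $204.54; balance $931.51
Week 3: opening $931.51; interest $10.00 → $941.51; payment $202.54; balance $738.97
Week 4: opening $738.97; interest $8.00 → $746.97; payment $200.54; balance $546.43
Week 5: opening $546.43; interest $6.00 → $552.43; payment $198.54; balance $353.89
Week 6: opening $353.89; interest $4.00 → $357.89; payment $196.54; balance $161.35
Week 7: opening $161.35; interest $2.00 → $163.35; payment $163.35; balance $0.00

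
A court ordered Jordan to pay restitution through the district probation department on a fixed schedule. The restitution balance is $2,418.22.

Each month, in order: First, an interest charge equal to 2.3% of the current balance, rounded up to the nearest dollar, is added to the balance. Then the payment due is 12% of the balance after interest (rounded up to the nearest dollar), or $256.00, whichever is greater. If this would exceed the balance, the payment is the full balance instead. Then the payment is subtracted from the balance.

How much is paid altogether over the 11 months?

# | Opening | Interest | Payment | End bal
1 | $2,418.22 | $56.00 | $297.00 | $2,177.22
2 | $2,177.22 | $51.00 | $268.00 | $1,960.22
3 | $1,960.22 | $46.00 | $256.00 | $1,750.22
4 | $1,750.22 | $41.00 | $256.00 | $1,535.22
5 | $1,535.22 | $36.00 | $256.00 | $1,315.22
6 | $1,315.22 | $31.00 | $256.00 | $1,090.22
7 | $1,090.22 | $26.00 | $256.00 | $860.22
8 | $860.22 | $20.00 | $256.00 | $624.22
9 | $624.22 | $15.00 | $256.00 | $383.22
10 | $383.22 | $9.00 | $256.00 | $136.22
11 | $136.22 | $4.00 | $140.22 | $0.00
Total paid: $2,753.22

$2,753.22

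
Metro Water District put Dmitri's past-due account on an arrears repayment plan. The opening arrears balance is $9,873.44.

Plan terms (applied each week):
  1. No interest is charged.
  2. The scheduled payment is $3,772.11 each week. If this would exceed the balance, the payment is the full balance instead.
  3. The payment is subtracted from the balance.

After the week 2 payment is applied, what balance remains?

$2,329.22

# | Opening | Payment | End bal
1 | $9,873.44 | $3,772.11 | $6,101.33
2 | $6,101.33 | $3,772.11 | $2,329.22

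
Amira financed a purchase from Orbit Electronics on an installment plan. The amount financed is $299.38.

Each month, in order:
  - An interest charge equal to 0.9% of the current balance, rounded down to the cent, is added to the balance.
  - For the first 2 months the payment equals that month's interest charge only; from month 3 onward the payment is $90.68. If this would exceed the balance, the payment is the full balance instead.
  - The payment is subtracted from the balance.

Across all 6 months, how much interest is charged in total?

Month 1: opening $299.38; interest $2.69 → $302.07; payment $2.69; balance $299.38
Month 2: opening $299.38; interest $2.69 → $302.07; payment $2.69; balance $299.38
Month 3: opening $299.38; interest $2.69 → $302.07; payment $90.68; balance $211.39
Month 4: opening $211.39; interest $1.90 → $213.29; payment $90.68; balance $122.61
Month 5: opening $122.61; interest $1.10 → $123.71; payment $90.68; balance $33.03
Month 6: opening $33.03; interest $0.29 → $33.32; payment $33.32; balance $0.00
Total interest: $2.69 + $2.69 + $2.69 + $1.90 + $1.10 + $0.29 = $11.36

$11.36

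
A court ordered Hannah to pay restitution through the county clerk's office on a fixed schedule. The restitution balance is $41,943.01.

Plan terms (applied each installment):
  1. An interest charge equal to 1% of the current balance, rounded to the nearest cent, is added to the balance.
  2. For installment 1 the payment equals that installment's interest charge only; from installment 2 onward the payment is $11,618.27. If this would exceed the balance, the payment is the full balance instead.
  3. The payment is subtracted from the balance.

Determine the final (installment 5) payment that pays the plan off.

Installment 1: opening $41,943.01; interest $419.43 → $42,362.44; payment $419.43; balance $41,943.01
Installment 2: opening $41,943.01; interest $419.43 → $42,362.44; payment $11,618.27; balance $30,744.17
Installment 3: opening $30,744.17; interest $307.44 → $31,051.61; payment $11,618.27; balance $19,433.34
Installment 4: opening $19,433.34; interest $194.33 → $19,627.67; payment $11,618.27; balance $8,009.40
Installment 5: opening $8,009.40; interest $80.09 → $8,089.49; payment $8,089.49; balance $0.00

$8,089.49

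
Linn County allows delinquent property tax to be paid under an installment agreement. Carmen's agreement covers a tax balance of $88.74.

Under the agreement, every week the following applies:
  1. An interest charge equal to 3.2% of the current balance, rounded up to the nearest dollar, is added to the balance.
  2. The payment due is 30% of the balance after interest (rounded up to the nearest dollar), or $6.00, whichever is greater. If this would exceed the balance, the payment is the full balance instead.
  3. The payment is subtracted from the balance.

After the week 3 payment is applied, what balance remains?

$32.74

Week 1: opening $88.74; interest $3.00 → $91.74; payment $28.00; balance $63.74
Week 2: opening $63.74; interest $3.00 → $66.74; payment $21.00; balance $45.74
Week 3: opening $45.74; interest $2.00 → $47.74; payment $15.00; balance $32.74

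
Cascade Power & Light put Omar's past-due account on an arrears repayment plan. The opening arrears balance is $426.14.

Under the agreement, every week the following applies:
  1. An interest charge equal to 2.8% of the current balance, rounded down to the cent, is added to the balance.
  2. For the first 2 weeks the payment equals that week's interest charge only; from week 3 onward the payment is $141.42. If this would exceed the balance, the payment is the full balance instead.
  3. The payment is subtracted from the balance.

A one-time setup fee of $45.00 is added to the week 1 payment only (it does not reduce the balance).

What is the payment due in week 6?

# | Opening | Interest | Payment | Fee | End bal
1 | $426.14 | $11.93 | $11.93 | $45.00 | $426.14
2 | $426.14 | $11.93 | $11.93 | — | $426.14
3 | $426.14 | $11.93 | $141.42 | — | $296.65
4 | $296.65 | $8.30 | $141.42 | — | $163.53
5 | $163.53 | $4.57 | $141.42 | — | $26.68
6 | $26.68 | $0.74 | $27.42 | — | $0.00

$27.42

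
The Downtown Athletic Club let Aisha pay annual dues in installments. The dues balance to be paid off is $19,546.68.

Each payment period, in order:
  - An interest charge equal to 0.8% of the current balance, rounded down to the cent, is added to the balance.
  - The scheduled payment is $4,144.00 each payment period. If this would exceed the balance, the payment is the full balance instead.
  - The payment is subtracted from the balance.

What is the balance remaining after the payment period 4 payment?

Payment period 1: $19,546.68 +$156.37 interest = $19,703.05; pay $4,144.00 → $15,559.05
Payment period 2: $15,559.05 +$124.47 interest = $15,683.52; pay $4,144.00 → $11,539.52
Payment period 3: $11,539.52 +$92.31 interest = $11,631.83; pay $4,144.00 → $7,487.83
Payment period 4: $7,487.83 +$59.90 interest = $7,547.73; pay $4,144.00 → $3,403.73

$3,403.73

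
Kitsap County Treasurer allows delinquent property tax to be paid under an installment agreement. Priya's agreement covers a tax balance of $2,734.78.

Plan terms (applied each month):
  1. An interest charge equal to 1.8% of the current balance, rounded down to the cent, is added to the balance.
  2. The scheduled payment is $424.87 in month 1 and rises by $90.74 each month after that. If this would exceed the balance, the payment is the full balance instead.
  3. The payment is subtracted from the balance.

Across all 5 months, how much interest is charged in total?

$160.78

Month 1: opening $2,734.78; interest $49.22 → $2,784.00; payment $424.87; balance $2,359.13
Month 2: opening $2,359.13; interest $42.46 → $2,401.59; payment $515.61; balance $1,885.98
Month 3: opening $1,885.98; interest $33.94 → $1,919.92; payment $606.35; balance $1,313.57
Month 4: opening $1,313.57; interest $23.64 → $1,337.21; payment $697.09; balance $640.12
Month 5: opening $640.12; interest $11.52 → $651.64; payment $651.64; balance $0.00
Total interest: $49.22 + $42.46 + $33.94 + $23.64 + $11.52 = $160.78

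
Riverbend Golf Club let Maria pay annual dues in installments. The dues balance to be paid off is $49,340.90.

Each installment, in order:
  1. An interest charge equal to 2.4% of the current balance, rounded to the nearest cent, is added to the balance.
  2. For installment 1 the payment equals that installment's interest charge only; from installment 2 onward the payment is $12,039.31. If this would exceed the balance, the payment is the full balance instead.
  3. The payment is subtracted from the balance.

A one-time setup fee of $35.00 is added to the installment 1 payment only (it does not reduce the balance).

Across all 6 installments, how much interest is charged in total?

Installment 1: $49,340.90 +$1,184.18 interest = $50,525.08; pay $1,184.18 (+ $35.00 fee) → $49,340.90
Installment 2: $49,340.90 +$1,184.18 interest = $50,525.08; pay $12,039.31 → $38,485.77
Installment 3: $38,485.77 +$923.66 interest = $39,409.43; pay $12,039.31 → $27,370.12
Installment 4: $27,370.12 +$656.88 interest = $28,027.00; pay $12,039.31 → $15,987.69
Installment 5: $15,987.69 +$383.70 interest = $16,371.39; pay $12,039.31 → $4,332.08
Installment 6: $4,332.08 +$103.97 interest = $4,436.05; pay $4,436.05 → $0.00
Total interest: $1,184.18 + $1,184.18 + $923.66 + $656.88 + $383.70 + $103.97 = $4,436.57

$4,436.57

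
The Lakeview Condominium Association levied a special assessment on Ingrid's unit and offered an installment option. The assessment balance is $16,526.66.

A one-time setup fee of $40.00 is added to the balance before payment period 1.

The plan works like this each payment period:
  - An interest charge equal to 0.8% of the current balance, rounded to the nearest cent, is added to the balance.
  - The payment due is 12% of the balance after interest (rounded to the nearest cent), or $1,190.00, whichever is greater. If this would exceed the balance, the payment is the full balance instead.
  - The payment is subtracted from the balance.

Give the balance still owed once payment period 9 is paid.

Payment period 1: opening $16,566.66; interest $132.53 → $16,699.19; payment $2,003.90; balance $14,695.29
Payment period 2: opening $14,695.29; interest $117.56 → $14,812.85; payment $1,777.54; balance $13,035.31
Payment period 3: opening $13,035.31; interest $104.28 → $13,139.59; payment $1,576.75; balance $11,562.84
Payment period 4: opening $11,562.84; interest $92.50 → $11,655.34; payment $1,398.64; balance $10,256.70
Payment period 5: opening $10,256.70; interest $82.05 → $10,338.75; payment $1,240.65; balance $9,098.10
Payment period 6: opening $9,098.10; interest $72.78 → $9,170.88; payment $1,190.00; balance $7,980.88
Payment period 7: opening $7,980.88; interest $63.85 → $8,044.73; payment $1,190.00; balance $6,854.73
Payment period 8: opening $6,854.73; interest $54.84 → $6,909.57; payment $1,190.00; balance $5,719.57
Payment period 9: opening $5,719.57; interest $45.76 → $5,765.33; payment $1,190.00; balance $4,575.33

$4,575.33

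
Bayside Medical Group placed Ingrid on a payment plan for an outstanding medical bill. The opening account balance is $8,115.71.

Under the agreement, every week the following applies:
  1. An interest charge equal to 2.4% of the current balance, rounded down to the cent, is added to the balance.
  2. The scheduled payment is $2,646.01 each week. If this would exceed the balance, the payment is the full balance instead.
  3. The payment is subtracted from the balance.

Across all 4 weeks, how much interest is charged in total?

Week 1: opening $8,115.71; interest $194.77 → $8,310.48; payment $2,646.01; balance $5,664.47
Week 2: opening $5,664.47; interest $135.94 → $5,800.41; payment $2,646.01; balance $3,154.40
Week 3: opening $3,154.40; interest $75.70 → $3,230.10; payment $2,646.01; balance $584.09
Week 4: opening $584.09; interest $14.01 → $598.10; payment $598.10; balance $0.00
Total interest: $194.77 + $135.94 + $75.70 + $14.01 = $420.42

$420.42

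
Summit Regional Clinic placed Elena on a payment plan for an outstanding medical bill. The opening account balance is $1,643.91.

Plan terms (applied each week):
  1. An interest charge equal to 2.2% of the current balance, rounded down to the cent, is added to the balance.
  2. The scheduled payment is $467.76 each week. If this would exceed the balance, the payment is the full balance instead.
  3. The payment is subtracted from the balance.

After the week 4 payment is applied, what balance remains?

$0.00

# | Opening | Interest | Payment | End bal
1 | $1,643.91 | $36.16 | $467.76 | $1,212.31
2 | $1,212.31 | $26.67 | $467.76 | $771.22
3 | $771.22 | $16.96 | $467.76 | $320.42
4 | $320.42 | $7.04 | $327.46 | $0.00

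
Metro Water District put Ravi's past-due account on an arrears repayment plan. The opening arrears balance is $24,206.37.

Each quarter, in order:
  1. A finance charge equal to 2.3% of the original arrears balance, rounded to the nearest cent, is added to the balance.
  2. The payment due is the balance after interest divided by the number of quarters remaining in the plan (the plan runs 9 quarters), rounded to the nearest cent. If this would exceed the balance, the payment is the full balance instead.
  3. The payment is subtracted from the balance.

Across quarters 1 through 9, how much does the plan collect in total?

Quarter 1: $24,206.37 +$556.75 interest = $24,763.12; pay $2,751.46 → $22,011.66
Quarter 2: $22,011.66 +$556.75 interest = $22,568.41; pay $2,821.05 → $19,747.36
Quarter 3: $19,747.36 +$556.75 interest = $20,304.11; pay $2,900.59 → $17,403.52
Quarter 4: $17,403.52 +$556.75 interest = $17,960.27; pay $2,993.38 → $14,966.89
Quarter 5: $14,966.89 +$556.75 interest = $15,523.64; pay $3,104.73 → $12,418.91
Quarter 6: $12,418.91 +$556.75 interest = $12,975.66; pay $3,243.92 → $9,731.74
Quarter 7: $9,731.74 +$556.75 interest = $10,288.49; pay $3,429.50 → $6,858.99
Quarter 8: $6,858.99 +$556.75 interest = $7,415.74; pay $3,707.87 → $3,707.87
Quarter 9: $3,707.87 +$556.75 interest = $4,264.62; pay $4,264.62 → $0.00
Total paid: $29,217.12

$29,217.12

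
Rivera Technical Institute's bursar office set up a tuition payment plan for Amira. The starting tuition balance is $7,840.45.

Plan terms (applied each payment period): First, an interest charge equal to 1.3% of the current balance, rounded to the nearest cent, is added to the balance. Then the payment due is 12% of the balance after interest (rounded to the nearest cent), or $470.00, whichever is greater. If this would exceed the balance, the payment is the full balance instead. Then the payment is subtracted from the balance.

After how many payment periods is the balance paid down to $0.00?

Payment period 1: opening $7,840.45; interest $101.93 → $7,942.38; payment $953.09; balance $6,989.29
Payment period 2: opening $6,989.29; interest $90.86 → $7,080.15; payment $849.62; balance $6,230.53
Payment period 3: opening $6,230.53; interest $81.00 → $6,311.53; payment $757.38; balance $5,554.15
Payment period 4: opening $5,554.15; interest $72.20 → $5,626.35; payment $675.16; balance $4,951.19
Payment period 5: opening $4,951.19; interest $64.37 → $5,015.56; payment $601.87; balance $4,413.69
Payment period 6: opening $4,413.69; interest $57.38 → $4,471.07; payment $536.53; balance $3,934.54
Payment period 7: opening $3,934.54; interest $51.15 → $3,985.69; payment $478.28; balance $3,507.41
Payment period 8: opening $3,507.41; interest $45.60 → $3,553.01; payment $470.00; balance $3,083.01
Payment period 9: opening $3,083.01; interest $40.08 → $3,123.09; payment $470.00; balance $2,653.09
Payment period 10: opening $2,653.09; interest $34.49 → $2,687.58; payment $470.00; balance $2,217.58
Payment period 11: opening $2,217.58; interest $28.83 → $2,246.41; payment $470.00; balance $1,776.41
Payment period 12: opening $1,776.41; interest $23.09 → $1,799.50; payment $470.00; balance $1,329.50
Payment period 13: opening $1,329.50; interest $17.28 → $1,346.78; payment $470.00; balance $876.78
Payment period 14: opening $876.78; interest $11.40 → $888.18; payment $470.00; balance $418.18
Payment period 15: opening $418.18; interest $5.44 → $423.62; payment $423.62; balance $0.00
Balance reaches $0.00 in payment period 15.

15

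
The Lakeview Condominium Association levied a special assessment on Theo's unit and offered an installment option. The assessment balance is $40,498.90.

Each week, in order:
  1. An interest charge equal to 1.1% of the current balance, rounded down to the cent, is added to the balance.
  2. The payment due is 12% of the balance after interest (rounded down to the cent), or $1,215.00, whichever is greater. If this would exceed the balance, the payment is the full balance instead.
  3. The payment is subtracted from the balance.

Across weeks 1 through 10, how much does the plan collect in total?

Week 1: opening $40,498.90; interest $445.48 → $40,944.38; payment $4,913.32; balance $36,031.06
Week 2: opening $36,031.06; interest $396.34 → $36,427.40; payment $4,371.28; balance $32,056.12
Week 3: opening $32,056.12; interest $352.61 → $32,408.73; payment $3,889.04; balance $28,519.69
Week 4: opening $28,519.69; interest $313.71 → $28,833.40; payment $3,460.00; balance $25,373.40
Week 5: opening $25,373.40; interest $279.10 → $25,652.50; payment $3,078.30; balance $22,574.20
Week 6: opening $22,574.20; interest $248.31 → $22,822.51; payment $2,738.70; balance $20,083.81
Week 7: opening $20,083.81; interest $220.92 → $20,304.73; payment $2,436.56; balance $17,868.17
Week 8: opening $17,868.17; interest $196.54 → $18,064.71; payment $2,167.76; balance $15,896.95
Week 9: opening $15,896.95; interest $174.86 → $16,071.81; payment $1,928.61; balance $14,143.20
Week 10: opening $14,143.20; interest $155.57 → $14,298.77; payment $1,715.85; balance $12,582.92
Total paid: $30,699.42

$30,699.42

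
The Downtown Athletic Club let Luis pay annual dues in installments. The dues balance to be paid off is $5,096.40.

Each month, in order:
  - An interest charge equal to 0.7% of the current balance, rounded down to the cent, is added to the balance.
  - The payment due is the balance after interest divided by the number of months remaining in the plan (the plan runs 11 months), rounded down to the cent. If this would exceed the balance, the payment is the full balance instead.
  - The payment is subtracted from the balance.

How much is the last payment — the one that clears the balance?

$500.25

Month 1: $5,096.40 +$35.67 interest = $5,132.07; pay $466.55 → $4,665.52
Month 2: $4,665.52 +$32.65 interest = $4,698.17; pay $469.81 → $4,228.36
Month 3: $4,228.36 +$29.59 interest = $4,257.95; pay $473.10 → $3,784.85
Month 4: $3,784.85 +$26.49 interest = $3,811.34; pay $476.41 → $3,334.93
Month 5: $3,334.93 +$23.34 interest = $3,358.27; pay $479.75 → $2,878.52
Month 6: $2,878.52 +$20.14 interest = $2,898.66; pay $483.11 → $2,415.55
Month 7: $2,415.55 +$16.90 interest = $2,432.45; pay $486.49 → $1,945.96
Month 8: $1,945.96 +$13.62 interest = $1,959.58; pay $489.89 → $1,469.69
Month 9: $1,469.69 +$10.28 interest = $1,479.97; pay $493.32 → $986.65
Month 10: $986.65 +$6.90 interest = $993.55; pay $496.77 → $496.78
Month 11: $496.78 +$3.47 interest = $500.25; pay $500.25 → $0.00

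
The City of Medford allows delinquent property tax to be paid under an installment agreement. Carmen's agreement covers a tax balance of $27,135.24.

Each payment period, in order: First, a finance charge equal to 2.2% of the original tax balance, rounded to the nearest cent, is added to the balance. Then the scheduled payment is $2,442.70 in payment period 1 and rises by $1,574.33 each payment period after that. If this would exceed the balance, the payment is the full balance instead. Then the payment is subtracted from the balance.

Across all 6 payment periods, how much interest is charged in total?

Payment period 1: $27,135.24 +$596.98 interest = $27,732.22; pay $2,442.70 → $25,289.52
Payment period 2: $25,289.52 +$596.98 interest = $25,886.50; pay $4,017.03 → $21,869.47
Payment period 3: $21,869.47 +$596.98 interest = $22,466.45; pay $5,591.36 → $16,875.09
Payment period 4: $16,875.09 +$596.98 interest = $17,472.07; pay $7,165.69 → $10,306.38
Payment period 5: $10,306.38 +$596.98 interest = $10,903.36; pay $8,740.02 → $2,163.34
Payment period 6: $2,163.34 +$596.98 interest = $2,760.32; pay $2,760.32 → $0.00
Total interest: $596.98 + $596.98 + $596.98 + $596.98 + $596.98 + $596.98 = $3,581.88

$3,581.88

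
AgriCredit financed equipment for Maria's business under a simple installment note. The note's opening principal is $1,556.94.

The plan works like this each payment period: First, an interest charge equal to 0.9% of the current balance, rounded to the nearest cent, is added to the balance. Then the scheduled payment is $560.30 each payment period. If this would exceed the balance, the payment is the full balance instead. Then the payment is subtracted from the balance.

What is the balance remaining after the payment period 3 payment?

Payment period 1: opening $1,556.94; interest $14.01 → $1,570.95; payment $560.30; balance $1,010.65
Payment period 2: opening $1,010.65; interest $9.10 → $1,019.75; payment $560.30; balance $459.45
Payment period 3: opening $459.45; interest $4.14 → $463.59; payment $463.59; balance $0.00

$0.00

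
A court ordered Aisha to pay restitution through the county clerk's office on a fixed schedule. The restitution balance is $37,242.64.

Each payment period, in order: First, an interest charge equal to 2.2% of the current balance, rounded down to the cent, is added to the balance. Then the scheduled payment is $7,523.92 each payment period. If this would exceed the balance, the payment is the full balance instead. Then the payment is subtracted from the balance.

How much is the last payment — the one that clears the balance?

Payment period 1: opening $37,242.64; interest $819.33 → $38,061.97; payment $7,523.92; balance $30,538.05
Payment period 2: opening $30,538.05; interest $671.83 → $31,209.88; payment $7,523.92; balance $23,685.96
Payment period 3: opening $23,685.96; interest $521.09 → $24,207.05; payment $7,523.92; balance $16,683.13
Payment period 4: opening $16,683.13; interest $367.02 → $17,050.15; payment $7,523.92; balance $9,526.23
Payment period 5: opening $9,526.23; interest $209.57 → $9,735.80; payment $7,523.92; balance $2,211.88
Payment period 6: opening $2,211.88; interest $48.66 → $2,260.54; payment $2,260.54; balance $0.00

$2,260.54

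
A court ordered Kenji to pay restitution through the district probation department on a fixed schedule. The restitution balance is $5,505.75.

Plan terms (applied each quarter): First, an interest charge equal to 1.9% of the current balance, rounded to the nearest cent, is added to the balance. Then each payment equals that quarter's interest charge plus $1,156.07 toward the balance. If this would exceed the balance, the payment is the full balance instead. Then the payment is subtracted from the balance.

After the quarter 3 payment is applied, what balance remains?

# | Opening | Interest | Payment | End bal
1 | $5,505.75 | $104.61 | $1,260.68 | $4,349.68
2 | $4,349.68 | $82.64 | $1,238.71 | $3,193.61
3 | $3,193.61 | $60.68 | $1,216.75 | $2,037.54

$2,037.54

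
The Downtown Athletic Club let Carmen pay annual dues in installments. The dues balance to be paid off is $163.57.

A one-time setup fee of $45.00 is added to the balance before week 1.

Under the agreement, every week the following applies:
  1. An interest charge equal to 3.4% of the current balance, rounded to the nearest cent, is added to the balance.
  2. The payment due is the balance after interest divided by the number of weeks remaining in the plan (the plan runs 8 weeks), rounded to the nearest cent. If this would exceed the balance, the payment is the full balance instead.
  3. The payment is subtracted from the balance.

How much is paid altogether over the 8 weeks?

$243.15

Week 1: opening $208.57; interest $7.09 → $215.66; payment $26.96; balance $188.70
Week 2: opening $188.70; interest $6.42 → $195.12; payment $27.87; balance $167.25
Week 3: opening $167.25; interest $5.69 → $172.94; payment $28.82; balance $144.12
Week 4: opening $144.12; interest $4.90 → $149.02; payment $29.80; balance $119.22
Week 5: opening $119.22; interest $4.05 → $123.27; payment $30.82; balance $92.45
Week 6: opening $92.45; interest $3.14 → $95.59; payment $31.86; balance $63.73
Week 7: opening $63.73; interest $2.17 → $65.90; payment $32.95; balance $32.95
Week 8: opening $32.95; interest $1.12 → $34.07; payment $34.07; balance $0.00
Total paid: $243.15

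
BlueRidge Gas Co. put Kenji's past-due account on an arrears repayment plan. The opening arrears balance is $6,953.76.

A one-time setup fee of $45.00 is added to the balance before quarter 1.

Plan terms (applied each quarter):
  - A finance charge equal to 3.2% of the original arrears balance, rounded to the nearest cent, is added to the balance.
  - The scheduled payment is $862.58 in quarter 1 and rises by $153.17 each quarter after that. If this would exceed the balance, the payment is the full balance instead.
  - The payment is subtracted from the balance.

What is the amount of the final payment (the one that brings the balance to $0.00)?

$1,083.37

Quarter 1: opening $6,998.76; interest $222.52 → $7,221.28; payment $862.58; balance $6,358.70
Quarter 2: opening $6,358.70; interest $222.52 → $6,581.22; payment $1,015.75; balance $5,565.47
Quarter 3: opening $5,565.47; interest $222.52 → $5,787.99; payment $1,168.92; balance $4,619.07
Quarter 4: opening $4,619.07; interest $222.52 → $4,841.59; payment $1,322.09; balance $3,519.50
Quarter 5: opening $3,519.50; interest $222.52 → $3,742.02; payment $1,475.26; balance $2,266.76
Quarter 6: opening $2,266.76; interest $222.52 → $2,489.28; payment $1,628.43; balance $860.85
Quarter 7: opening $860.85; interest $222.52 → $1,083.37; payment $1,083.37; balance $0.00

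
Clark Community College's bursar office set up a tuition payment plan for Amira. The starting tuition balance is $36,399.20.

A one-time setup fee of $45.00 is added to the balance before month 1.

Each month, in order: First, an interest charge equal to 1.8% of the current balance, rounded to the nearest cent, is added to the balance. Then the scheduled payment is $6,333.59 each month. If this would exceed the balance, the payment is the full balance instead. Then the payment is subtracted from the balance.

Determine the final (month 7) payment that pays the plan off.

$822.94

Month 1: opening $36,444.20; interest $656.00 → $37,100.20; payment $6,333.59; balance $30,766.61
Month 2: opening $30,766.61; interest $553.80 → $31,320.41; payment $6,333.59; balance $24,986.82
Month 3: opening $24,986.82; interest $449.76 → $25,436.58; payment $6,333.59; balance $19,102.99
Month 4: opening $19,102.99; interest $343.85 → $19,446.84; payment $6,333.59; balance $13,113.25
Month 5: opening $13,113.25; interest $236.04 → $13,349.29; payment $6,333.59; balance $7,015.70
Month 6: opening $7,015.70; interest $126.28 → $7,141.98; payment $6,333.59; balance $808.39
Month 7: opening $808.39; interest $14.55 → $822.94; payment $822.94; balance $0.00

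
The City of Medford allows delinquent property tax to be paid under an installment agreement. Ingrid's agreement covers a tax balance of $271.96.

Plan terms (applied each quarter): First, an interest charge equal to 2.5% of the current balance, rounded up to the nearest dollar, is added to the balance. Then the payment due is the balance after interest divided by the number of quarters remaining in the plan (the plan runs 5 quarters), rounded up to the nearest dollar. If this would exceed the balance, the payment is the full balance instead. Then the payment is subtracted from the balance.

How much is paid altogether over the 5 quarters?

$294.96

Quarter 1: opening $271.96; interest $7.00 → $278.96; payment $56.00; balance $222.96
Quarter 2: opening $222.96; interest $6.00 → $228.96; payment $58.00; balance $170.96
Quarter 3: opening $170.96; interest $5.00 → $175.96; payment $59.00; balance $116.96
Quarter 4: opening $116.96; interest $3.00 → $119.96; payment $60.00; balance $59.96
Quarter 5: opening $59.96; interest $2.00 → $61.96; payment $61.96; balance $0.00
Total paid: $294.96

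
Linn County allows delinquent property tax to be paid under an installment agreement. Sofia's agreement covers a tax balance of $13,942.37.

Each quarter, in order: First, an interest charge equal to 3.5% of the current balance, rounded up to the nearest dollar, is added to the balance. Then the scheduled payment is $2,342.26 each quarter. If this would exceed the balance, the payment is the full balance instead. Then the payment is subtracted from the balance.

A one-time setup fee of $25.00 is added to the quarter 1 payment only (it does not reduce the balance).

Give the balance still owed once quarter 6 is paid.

$1,799.81

Quarter 1: $13,942.37 +$488.00 interest = $14,430.37; pay $2,342.26 (+ $25.00 fee) → $12,088.11
Quarter 2: $12,088.11 +$424.00 interest = $12,512.11; pay $2,342.26 → $10,169.85
Quarter 3: $10,169.85 +$356.00 interest = $10,525.85; pay $2,342.26 → $8,183.59
Quarter 4: $8,183.59 +$287.00 interest = $8,470.59; pay $2,342.26 → $6,128.33
Quarter 5: $6,128.33 +$215.00 interest = $6,343.33; pay $2,342.26 → $4,001.07
Quarter 6: $4,001.07 +$141.00 interest = $4,142.07; pay $2,342.26 → $1,799.81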